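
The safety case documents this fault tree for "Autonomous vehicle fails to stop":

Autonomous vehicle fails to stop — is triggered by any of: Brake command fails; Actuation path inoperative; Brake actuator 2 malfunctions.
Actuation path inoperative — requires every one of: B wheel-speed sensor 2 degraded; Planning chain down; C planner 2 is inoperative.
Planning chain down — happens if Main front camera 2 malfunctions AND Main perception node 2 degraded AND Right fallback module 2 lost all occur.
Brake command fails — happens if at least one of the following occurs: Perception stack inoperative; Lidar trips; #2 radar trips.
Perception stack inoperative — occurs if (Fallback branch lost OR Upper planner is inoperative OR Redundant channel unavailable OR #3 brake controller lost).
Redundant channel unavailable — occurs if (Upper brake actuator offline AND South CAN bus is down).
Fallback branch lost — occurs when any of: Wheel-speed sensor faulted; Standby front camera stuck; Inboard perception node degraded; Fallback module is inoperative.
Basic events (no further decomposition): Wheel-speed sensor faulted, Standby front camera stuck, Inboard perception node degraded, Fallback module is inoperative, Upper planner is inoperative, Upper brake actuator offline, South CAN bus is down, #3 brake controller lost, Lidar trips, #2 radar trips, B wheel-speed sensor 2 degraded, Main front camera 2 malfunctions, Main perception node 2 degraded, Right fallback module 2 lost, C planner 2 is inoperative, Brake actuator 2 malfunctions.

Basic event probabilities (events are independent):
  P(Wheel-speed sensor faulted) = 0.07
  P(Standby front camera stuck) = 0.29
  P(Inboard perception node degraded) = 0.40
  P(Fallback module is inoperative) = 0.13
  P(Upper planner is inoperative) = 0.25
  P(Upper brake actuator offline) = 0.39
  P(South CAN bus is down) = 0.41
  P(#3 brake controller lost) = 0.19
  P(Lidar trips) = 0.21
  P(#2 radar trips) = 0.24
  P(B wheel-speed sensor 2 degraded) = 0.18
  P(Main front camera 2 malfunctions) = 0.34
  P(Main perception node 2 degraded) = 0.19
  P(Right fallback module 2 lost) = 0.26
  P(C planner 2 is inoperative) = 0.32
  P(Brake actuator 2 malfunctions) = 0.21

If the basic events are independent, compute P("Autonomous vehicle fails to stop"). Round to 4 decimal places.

P(Fallback branch lost) [OR] = 1 − (1−0.07) × (1−0.29) × (1−0.40) × (1−0.13) = 0.655323
P(Redundant channel unavailable) [AND] = 0.39 × 0.41 = 0.159900
P(Perception stack inoperative) [OR] = 1 − (1−0.655323) × (1−0.25) × (1−0.159900) × (1−0.19) = 0.824090
P(Brake command fails) [OR] = 1 − (1−0.824090) × (1−0.21) × (1−0.24) = 0.894384
P(Planning chain down) [AND] = 0.34 × 0.19 × 0.26 = 0.016796
P(Actuation path inoperative) [AND] = 0.18 × 0.016796 × 0.32 = 0.000967
P(Autonomous vehicle fails to stop) [OR] = 1 − (1−0.894384) × (1−0.000967) × (1−0.21) = 0.916644
Rounded to 4 decimal places: P(Autonomous vehicle fails to stop) ≈ 0.9166.

0.9166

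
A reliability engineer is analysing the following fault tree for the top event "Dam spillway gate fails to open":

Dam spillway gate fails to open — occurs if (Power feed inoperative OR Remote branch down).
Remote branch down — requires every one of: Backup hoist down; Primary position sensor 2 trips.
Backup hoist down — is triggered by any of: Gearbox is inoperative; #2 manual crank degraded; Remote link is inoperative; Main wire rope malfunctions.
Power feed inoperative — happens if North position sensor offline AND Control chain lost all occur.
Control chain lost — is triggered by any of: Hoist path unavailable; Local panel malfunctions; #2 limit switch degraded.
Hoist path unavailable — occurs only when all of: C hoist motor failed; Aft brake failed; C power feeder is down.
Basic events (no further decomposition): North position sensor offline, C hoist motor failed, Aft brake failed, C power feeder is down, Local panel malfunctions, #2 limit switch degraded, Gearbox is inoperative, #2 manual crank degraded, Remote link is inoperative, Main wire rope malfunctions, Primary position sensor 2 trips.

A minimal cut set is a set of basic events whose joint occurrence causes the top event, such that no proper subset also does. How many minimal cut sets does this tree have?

Hoist path unavailable [AND]: one cut set from each child combined → 1 × 1 × 1 = 1 cut set(s).
Control chain lost [OR]: union of children's cut sets → 3 cut set(s).
Power feed inoperative [AND]: one cut set from each child combined → 1 × 3 = 3 cut set(s).
Backup hoist down [OR]: union of children's cut sets → 4 cut set(s).
Remote branch down [AND]: one cut set from each child combined → 4 × 1 = 4 cut set(s).
Dam spillway gate fails to open [OR]: union of children's cut sets → 7 cut set(s).
Minimal cut sets: {Aft brake failed, C hoist motor failed, C power feeder is down, North position sensor offline}; {Local panel malfunctions, North position sensor offline}; {#2 limit switch degraded, North position sensor offline}; {Gearbox is inoperative, Primary position sensor 2 trips}; {#2 manual crank degraded, Primary position sensor 2 trips}; {Primary position sensor 2 trips, Remote link is inoperative}; {Main wire rope malfunctions, Primary position sensor 2 trips}.

7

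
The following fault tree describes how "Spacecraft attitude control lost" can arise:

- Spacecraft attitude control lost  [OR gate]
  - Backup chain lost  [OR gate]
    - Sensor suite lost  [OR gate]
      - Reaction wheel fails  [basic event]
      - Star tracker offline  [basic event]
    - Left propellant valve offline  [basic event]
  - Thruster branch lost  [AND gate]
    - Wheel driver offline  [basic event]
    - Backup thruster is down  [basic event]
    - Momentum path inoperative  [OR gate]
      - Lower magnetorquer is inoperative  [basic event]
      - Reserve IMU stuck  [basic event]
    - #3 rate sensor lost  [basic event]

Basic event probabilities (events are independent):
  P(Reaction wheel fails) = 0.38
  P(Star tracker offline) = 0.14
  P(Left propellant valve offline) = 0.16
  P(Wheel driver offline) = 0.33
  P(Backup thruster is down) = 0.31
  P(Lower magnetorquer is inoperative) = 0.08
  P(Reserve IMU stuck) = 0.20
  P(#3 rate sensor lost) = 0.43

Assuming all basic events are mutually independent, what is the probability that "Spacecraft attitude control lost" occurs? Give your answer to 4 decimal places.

P(Sensor suite lost) [OR] = 1 − (1−0.38) × (1−0.14) = 0.466800
P(Backup chain lost) [OR] = 1 − (1−0.466800) × (1−0.16) = 0.552112
P(Momentum path inoperative) [OR] = 1 − (1−0.08) × (1−0.20) = 0.264000
P(Thruster branch lost) [AND] = 0.33 × 0.31 × 0.264000 × 0.43 = 0.011613
P(Spacecraft attitude control lost) [OR] = 1 − (1−0.552112) × (1−0.011613) = 0.557313
Rounded to 4 decimal places: P(Spacecraft attitude control lost) ≈ 0.5573.

0.5573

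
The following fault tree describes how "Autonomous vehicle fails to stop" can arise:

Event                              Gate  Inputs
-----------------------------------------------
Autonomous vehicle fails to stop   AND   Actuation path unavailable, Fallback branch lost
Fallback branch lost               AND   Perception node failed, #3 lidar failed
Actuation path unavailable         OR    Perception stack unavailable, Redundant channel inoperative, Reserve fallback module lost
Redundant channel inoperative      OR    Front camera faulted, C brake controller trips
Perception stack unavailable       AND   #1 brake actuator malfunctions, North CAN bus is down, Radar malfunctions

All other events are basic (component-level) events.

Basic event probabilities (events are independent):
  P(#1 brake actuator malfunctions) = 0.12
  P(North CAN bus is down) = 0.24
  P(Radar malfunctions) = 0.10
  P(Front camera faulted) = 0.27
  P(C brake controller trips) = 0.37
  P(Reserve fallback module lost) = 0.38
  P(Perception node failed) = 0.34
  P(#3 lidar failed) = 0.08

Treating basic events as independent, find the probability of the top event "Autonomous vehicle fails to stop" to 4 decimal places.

P(Perception stack unavailable) [AND] = 0.12 × 0.24 × 0.10 = 0.002880
P(Redundant channel inoperative) [OR] = 1 − (1−0.27) × (1−0.37) = 0.540100
P(Actuation path unavailable) [OR] = 1 − (1−0.002880) × (1−0.540100) × (1−0.38) = 0.715683
P(Fallback branch lost) [AND] = 0.34 × 0.08 = 0.027200
P(Autonomous vehicle fails to stop) [AND] = 0.715683 × 0.027200 = 0.019467
Rounded to 4 decimal places: P(Autonomous vehicle fails to stop) ≈ 0.0195.

0.0195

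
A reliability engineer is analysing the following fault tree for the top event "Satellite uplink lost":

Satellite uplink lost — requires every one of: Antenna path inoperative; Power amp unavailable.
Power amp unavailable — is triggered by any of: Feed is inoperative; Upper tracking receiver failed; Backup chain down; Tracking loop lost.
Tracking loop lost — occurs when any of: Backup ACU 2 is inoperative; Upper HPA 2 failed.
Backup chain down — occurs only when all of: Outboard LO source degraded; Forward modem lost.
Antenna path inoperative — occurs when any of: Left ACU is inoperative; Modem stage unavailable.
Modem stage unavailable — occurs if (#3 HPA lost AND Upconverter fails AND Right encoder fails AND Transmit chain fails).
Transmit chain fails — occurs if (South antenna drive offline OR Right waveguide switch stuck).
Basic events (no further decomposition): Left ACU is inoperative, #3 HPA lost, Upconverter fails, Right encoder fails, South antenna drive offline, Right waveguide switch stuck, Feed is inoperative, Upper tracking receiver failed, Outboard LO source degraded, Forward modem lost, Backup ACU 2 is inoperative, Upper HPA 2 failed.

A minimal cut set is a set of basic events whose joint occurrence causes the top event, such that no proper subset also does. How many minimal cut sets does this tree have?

15

Transmit chain fails [OR]: union of children's cut sets → 2 cut set(s).
Modem stage unavailable [AND]: one cut set from each child combined → 1 × 1 × 1 × 2 = 2 cut set(s).
Antenna path inoperative [OR]: union of children's cut sets → 3 cut set(s).
Backup chain down [AND]: one cut set from each child combined → 1 × 1 = 1 cut set(s).
Tracking loop lost [OR]: union of children's cut sets → 2 cut set(s).
Power amp unavailable [OR]: union of children's cut sets → 5 cut set(s).
Satellite uplink lost [AND]: one cut set from each child combined → 3 × 5 = 15 cut set(s).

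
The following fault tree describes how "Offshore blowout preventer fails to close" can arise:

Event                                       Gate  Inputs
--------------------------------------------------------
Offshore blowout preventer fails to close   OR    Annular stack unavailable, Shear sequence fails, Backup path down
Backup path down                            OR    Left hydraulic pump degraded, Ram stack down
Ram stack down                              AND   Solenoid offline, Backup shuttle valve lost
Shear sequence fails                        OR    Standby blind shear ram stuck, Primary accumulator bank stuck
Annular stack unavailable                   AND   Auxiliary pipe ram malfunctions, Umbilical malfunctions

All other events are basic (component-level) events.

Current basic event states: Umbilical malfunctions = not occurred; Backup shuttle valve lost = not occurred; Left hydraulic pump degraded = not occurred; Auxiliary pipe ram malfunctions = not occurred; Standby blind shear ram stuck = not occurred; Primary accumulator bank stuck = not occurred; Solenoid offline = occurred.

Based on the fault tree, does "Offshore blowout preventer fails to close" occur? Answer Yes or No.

Annular stack unavailable [AND]: Auxiliary pipe ram malfunctions=not, Umbilical malfunctions=not → not all inputs occur → does not occur.
Shear sequence fails [OR]: Standby blind shear ram stuck=not, Primary accumulator bank stuck=not → no input occurs → does not occur.
Ram stack down [AND]: Solenoid offline=occurs, Backup shuttle valve lost=not → not all inputs occur → does not occur.
Backup path down [OR]: Left hydraulic pump degraded=not, Ram stack down=not → no input occurs → does not occur.
Offshore blowout preventer fails to close [OR]: Annular stack unavailable=not, Shear sequence fails=not, Backup path down=not → no input occurs → does not occur.

No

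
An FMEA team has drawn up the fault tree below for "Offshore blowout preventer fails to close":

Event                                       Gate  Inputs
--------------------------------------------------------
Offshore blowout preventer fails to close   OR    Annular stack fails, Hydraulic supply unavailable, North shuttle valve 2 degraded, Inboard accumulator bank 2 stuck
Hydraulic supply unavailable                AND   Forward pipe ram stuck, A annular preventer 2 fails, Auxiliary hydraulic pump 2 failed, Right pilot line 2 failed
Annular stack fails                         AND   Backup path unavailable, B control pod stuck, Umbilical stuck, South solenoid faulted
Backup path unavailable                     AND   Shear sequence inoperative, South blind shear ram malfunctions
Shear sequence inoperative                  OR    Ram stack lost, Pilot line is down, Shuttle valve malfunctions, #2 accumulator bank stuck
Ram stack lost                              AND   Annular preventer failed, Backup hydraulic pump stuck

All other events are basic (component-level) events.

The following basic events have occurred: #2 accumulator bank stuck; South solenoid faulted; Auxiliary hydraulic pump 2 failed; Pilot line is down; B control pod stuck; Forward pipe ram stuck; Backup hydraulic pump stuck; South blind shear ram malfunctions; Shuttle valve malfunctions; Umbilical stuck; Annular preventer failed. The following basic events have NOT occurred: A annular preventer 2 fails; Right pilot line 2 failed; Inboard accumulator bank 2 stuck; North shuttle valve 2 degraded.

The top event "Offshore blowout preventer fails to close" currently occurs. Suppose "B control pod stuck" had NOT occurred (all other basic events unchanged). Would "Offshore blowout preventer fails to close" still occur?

No

Counterfactual: set "B control pod stuck" to not occurred.
Ram stack lost [AND]: Annular preventer failed=occurs, Backup hydraulic pump stuck=occurs → all inputs occur → occurs.
Shear sequence inoperative [OR]: Ram stack lost=occurs, Pilot line is down=occurs, Shuttle valve malfunctions=occurs, #2 accumulator bank stuck=occurs → at least one input occurs → occurs.
Backup path unavailable [AND]: Shear sequence inoperative=occurs, South blind shear ram malfunctions=occurs → all inputs occur → occurs.
Annular stack fails [AND]: Backup path unavailable=occurs, B control pod stuck=not, Umbilical stuck=occurs, South solenoid faulted=occurs → not all inputs occur → does not occur.
Hydraulic supply unavailable [AND]: Forward pipe ram stuck=occurs, A annular preventer 2 fails=not, Auxiliary hydraulic pump 2 failed=occurs, Right pilot line 2 failed=not → not all inputs occur → does not occur.
Offshore blowout preventer fails to close [OR]: Annular stack fails=not, Hydraulic supply unavailable=not, North shuttle valve 2 degraded=not, Inboard accumulator bank 2 stuck=not → no input occurs → does not occur.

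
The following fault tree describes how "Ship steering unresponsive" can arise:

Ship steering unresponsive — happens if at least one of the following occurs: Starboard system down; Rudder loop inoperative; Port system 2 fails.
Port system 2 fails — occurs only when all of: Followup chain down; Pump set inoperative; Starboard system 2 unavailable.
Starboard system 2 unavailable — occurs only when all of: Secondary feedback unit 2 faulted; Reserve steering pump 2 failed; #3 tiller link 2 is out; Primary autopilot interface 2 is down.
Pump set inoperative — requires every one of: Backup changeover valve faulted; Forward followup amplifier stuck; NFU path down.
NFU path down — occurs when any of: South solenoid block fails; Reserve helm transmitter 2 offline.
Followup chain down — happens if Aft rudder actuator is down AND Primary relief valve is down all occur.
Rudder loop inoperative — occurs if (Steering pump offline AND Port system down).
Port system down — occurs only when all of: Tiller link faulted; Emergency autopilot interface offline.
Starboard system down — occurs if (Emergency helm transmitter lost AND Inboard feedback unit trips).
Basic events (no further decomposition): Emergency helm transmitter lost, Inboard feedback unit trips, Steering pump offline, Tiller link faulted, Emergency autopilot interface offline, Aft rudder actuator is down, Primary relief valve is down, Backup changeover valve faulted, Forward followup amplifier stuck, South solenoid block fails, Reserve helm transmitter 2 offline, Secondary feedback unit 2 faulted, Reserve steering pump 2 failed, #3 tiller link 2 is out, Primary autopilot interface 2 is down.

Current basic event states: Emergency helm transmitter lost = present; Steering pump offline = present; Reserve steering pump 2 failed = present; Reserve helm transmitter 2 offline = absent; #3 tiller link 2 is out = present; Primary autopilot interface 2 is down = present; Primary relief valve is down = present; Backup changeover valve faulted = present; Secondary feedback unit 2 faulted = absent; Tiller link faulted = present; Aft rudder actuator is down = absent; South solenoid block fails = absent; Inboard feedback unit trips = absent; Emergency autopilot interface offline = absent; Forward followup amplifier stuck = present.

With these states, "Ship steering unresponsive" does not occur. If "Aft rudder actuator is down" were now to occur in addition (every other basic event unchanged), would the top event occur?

Counterfactual: set "Aft rudder actuator is down" to occurred.
Starboard system down [AND]: Emergency helm transmitter lost=occurs, Inboard feedback unit trips=not → not all inputs occur → does not occur.
Port system down [AND]: Tiller link faulted=occurs, Emergency autopilot interface offline=not → not all inputs occur → does not occur.
Rudder loop inoperative [AND]: Steering pump offline=occurs, Port system down=not → not all inputs occur → does not occur.
Followup chain down [AND]: Aft rudder actuator is down=occurs, Primary relief valve is down=occurs → all inputs occur → occurs.
NFU path down [OR]: South solenoid block fails=not, Reserve helm transmitter 2 offline=not → no input occurs → does not occur.
Pump set inoperative [AND]: Backup changeover valve faulted=occurs, Forward followup amplifier stuck=occurs, NFU path down=not → not all inputs occur → does not occur.
Starboard system 2 unavailable [AND]: Secondary feedback unit 2 faulted=not, Reserve steering pump 2 failed=occurs, #3 tiller link 2 is out=occurs, Primary autopilot interface 2 is down=occurs → not all inputs occur → does not occur.
Port system 2 fails [AND]: Followup chain down=occurs, Pump set inoperative=not, Starboard system 2 unavailable=not → not all inputs occur → does not occur.
Ship steering unresponsive [OR]: Starboard system down=not, Rudder loop inoperative=not, Port system 2 fails=not → no input occurs → does not occur.

No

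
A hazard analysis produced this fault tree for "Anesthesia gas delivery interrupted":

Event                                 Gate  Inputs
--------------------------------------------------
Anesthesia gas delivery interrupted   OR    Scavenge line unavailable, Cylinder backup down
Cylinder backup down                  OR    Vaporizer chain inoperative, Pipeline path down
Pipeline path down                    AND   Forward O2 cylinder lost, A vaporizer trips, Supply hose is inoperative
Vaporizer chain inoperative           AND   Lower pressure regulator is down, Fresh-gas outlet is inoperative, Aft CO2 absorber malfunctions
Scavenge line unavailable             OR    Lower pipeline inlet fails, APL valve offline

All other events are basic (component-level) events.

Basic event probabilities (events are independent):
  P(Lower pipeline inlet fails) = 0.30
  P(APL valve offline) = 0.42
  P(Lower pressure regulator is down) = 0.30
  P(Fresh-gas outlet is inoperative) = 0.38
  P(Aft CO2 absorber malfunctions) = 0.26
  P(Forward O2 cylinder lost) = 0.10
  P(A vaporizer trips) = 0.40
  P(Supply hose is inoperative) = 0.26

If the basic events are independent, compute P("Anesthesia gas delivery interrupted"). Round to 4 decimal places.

P(Scavenge line unavailable) [OR] = 1 − (1−0.30) × (1−0.42) = 0.594000
P(Vaporizer chain inoperative) [AND] = 0.30 × 0.38 × 0.26 = 0.029640
P(Pipeline path down) [AND] = 0.10 × 0.40 × 0.26 = 0.010400
P(Cylinder backup down) [OR] = 1 − (1−0.029640) × (1−0.010400) = 0.039732
P(Anesthesia gas delivery interrupted) [OR] = 1 − (1−0.594000) × (1−0.039732) = 0.610131
Rounded to 4 decimal places: P(Anesthesia gas delivery interrupted) ≈ 0.6101.

0.6101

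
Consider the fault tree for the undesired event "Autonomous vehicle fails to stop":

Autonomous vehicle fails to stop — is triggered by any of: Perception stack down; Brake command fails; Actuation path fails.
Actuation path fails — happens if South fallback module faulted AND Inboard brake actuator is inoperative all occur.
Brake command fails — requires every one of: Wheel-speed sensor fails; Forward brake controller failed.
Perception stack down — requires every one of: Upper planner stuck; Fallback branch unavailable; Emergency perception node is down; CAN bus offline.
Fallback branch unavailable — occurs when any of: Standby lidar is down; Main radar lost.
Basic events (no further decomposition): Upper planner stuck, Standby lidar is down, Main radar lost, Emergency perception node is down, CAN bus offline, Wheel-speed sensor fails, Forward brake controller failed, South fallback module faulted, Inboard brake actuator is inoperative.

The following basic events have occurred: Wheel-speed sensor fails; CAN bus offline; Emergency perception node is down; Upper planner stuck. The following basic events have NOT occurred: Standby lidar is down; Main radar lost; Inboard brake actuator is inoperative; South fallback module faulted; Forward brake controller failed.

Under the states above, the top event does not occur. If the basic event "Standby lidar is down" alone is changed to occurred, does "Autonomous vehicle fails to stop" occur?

Yes

Counterfactual: set "Standby lidar is down" to occurred.
Fallback branch unavailable [OR]: Standby lidar is down=occurs, Main radar lost=not → at least one input occurs → occurs.
Perception stack down [AND]: Upper planner stuck=occurs, Fallback branch unavailable=occurs, Emergency perception node is down=occurs, CAN bus offline=occurs → all inputs occur → occurs.
Brake command fails [AND]: Wheel-speed sensor fails=occurs, Forward brake controller failed=not → not all inputs occur → does not occur.
Actuation path fails [AND]: South fallback module faulted=not, Inboard brake actuator is inoperative=not → not all inputs occur → does not occur.
Autonomous vehicle fails to stop [OR]: Perception stack down=occurs, Brake command fails=not, Actuation path fails=not → at least one input occurs → occurs.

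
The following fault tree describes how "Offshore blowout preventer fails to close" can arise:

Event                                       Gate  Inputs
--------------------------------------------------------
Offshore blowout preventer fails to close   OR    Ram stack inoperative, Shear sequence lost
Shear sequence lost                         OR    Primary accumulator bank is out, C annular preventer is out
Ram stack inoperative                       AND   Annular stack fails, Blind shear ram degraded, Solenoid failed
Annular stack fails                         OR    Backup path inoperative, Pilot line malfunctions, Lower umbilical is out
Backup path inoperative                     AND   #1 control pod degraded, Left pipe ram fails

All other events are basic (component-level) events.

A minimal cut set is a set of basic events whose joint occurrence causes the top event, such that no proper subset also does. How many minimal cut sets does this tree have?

5

Backup path inoperative [AND]: one cut set from each child combined → 1 × 1 = 1 cut set(s).
Annular stack fails [OR]: union of children's cut sets → 3 cut set(s).
Ram stack inoperative [AND]: one cut set from each child combined → 3 × 1 × 1 = 3 cut set(s).
Shear sequence lost [OR]: union of children's cut sets → 2 cut set(s).
Offshore blowout preventer fails to close [OR]: union of children's cut sets → 5 cut set(s).
Minimal cut sets: {#1 control pod degraded, Blind shear ram degraded, Left pipe ram fails, Solenoid failed}; {Blind shear ram degraded, Pilot line malfunctions, Solenoid failed}; {Blind shear ram degraded, Lower umbilical is out, Solenoid failed}; {Primary accumulator bank is out}; {C annular preventer is out}.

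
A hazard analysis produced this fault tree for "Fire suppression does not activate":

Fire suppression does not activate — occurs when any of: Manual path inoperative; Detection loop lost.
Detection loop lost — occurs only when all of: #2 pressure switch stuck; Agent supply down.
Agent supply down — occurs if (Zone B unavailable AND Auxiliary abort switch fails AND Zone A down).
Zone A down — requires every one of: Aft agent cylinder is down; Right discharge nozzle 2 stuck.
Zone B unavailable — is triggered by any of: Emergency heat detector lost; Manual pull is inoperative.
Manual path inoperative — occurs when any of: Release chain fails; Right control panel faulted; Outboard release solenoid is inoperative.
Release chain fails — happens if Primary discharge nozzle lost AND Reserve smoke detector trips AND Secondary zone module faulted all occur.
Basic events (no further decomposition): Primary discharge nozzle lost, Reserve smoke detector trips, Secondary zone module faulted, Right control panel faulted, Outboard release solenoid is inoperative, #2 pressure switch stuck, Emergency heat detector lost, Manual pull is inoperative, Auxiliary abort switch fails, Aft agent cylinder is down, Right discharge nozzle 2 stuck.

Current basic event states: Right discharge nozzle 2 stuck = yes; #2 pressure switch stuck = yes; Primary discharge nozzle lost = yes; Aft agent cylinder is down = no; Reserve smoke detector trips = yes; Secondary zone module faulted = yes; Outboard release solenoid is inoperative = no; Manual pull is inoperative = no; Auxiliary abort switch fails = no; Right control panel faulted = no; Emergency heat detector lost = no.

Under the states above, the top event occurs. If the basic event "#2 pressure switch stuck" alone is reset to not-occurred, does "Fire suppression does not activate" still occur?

Counterfactual: set "#2 pressure switch stuck" to not occurred.
Release chain fails [AND]: Primary discharge nozzle lost=occurs, Reserve smoke detector trips=occurs, Secondary zone module faulted=occurs → all inputs occur → occurs.
Manual path inoperative [OR]: Release chain fails=occurs, Right control panel faulted=not, Outboard release solenoid is inoperative=not → at least one input occurs → occurs.
Zone B unavailable [OR]: Emergency heat detector lost=not, Manual pull is inoperative=not → no input occurs → does not occur.
Zone A down [AND]: Aft agent cylinder is down=not, Right discharge nozzle 2 stuck=occurs → not all inputs occur → does not occur.
Agent supply down [AND]: Zone B unavailable=not, Auxiliary abort switch fails=not, Zone A down=not → not all inputs occur → does not occur.
Detection loop lost [AND]: #2 pressure switch stuck=not, Agent supply down=not → not all inputs occur → does not occur.
Fire suppression does not activate [OR]: Manual path inoperative=occurs, Detection loop lost=not → at least one input occurs → occurs.

Yes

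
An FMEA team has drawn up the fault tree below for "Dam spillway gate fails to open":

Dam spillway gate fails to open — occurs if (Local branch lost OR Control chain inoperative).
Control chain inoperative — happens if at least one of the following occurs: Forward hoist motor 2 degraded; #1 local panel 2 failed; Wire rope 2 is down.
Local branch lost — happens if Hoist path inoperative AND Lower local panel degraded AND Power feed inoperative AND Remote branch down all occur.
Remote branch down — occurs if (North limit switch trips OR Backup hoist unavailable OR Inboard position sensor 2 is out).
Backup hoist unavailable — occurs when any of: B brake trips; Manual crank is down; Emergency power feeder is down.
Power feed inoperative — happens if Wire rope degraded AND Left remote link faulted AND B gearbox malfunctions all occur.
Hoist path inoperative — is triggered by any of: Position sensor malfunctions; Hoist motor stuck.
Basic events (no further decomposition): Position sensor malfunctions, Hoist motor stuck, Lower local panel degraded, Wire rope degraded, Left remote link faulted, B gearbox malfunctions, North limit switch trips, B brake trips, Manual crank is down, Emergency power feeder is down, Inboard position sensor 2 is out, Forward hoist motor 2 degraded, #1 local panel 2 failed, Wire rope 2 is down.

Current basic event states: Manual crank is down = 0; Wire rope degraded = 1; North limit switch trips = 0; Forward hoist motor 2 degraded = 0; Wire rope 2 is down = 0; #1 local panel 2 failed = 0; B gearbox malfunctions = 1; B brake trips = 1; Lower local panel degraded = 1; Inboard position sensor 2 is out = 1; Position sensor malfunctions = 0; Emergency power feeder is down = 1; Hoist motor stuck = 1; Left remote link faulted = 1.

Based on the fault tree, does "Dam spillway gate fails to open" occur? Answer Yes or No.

Hoist path inoperative [OR]: Position sensor malfunctions=not, Hoist motor stuck=occurs → at least one input occurs → occurs.
Power feed inoperative [AND]: Wire rope degraded=occurs, Left remote link faulted=occurs, B gearbox malfunctions=occurs → all inputs occur → occurs.
Backup hoist unavailable [OR]: B brake trips=occurs, Manual crank is down=not, Emergency power feeder is down=occurs → at least one input occurs → occurs.
Remote branch down [OR]: North limit switch trips=not, Backup hoist unavailable=occurs, Inboard position sensor 2 is out=occurs → at least one input occurs → occurs.
Local branch lost [AND]: Hoist path inoperative=occurs, Lower local panel degraded=occurs, Power feed inoperative=occurs, Remote branch down=occurs → all inputs occur → occurs.
Control chain inoperative [OR]: Forward hoist motor 2 degraded=not, #1 local panel 2 failed=not, Wire rope 2 is down=not → no input occurs → does not occur.
Dam spillway gate fails to open [OR]: Local branch lost=occurs, Control chain inoperative=not → at least one input occurs → occurs.

Yes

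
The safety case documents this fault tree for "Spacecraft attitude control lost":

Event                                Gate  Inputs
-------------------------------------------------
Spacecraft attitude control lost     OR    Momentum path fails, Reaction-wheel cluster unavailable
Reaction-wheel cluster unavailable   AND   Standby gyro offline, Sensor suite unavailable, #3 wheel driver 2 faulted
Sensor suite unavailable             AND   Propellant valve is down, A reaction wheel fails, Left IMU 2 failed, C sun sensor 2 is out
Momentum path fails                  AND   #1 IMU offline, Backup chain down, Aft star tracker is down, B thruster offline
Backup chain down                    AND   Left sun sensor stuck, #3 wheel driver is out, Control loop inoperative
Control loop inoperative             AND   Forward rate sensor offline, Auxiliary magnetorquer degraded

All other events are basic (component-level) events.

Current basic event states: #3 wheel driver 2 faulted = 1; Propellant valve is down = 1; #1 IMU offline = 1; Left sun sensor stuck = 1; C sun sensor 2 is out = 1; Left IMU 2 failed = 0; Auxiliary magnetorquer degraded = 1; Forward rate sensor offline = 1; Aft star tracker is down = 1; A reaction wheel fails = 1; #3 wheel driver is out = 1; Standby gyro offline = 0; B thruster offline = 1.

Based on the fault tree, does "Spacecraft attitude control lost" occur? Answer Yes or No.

Yes

Control loop inoperative [AND]: Forward rate sensor offline=occurs, Auxiliary magnetorquer degraded=occurs → all inputs occur → occurs.
Backup chain down [AND]: Left sun sensor stuck=occurs, #3 wheel driver is out=occurs, Control loop inoperative=occurs → all inputs occur → occurs.
Momentum path fails [AND]: #1 IMU offline=occurs, Backup chain down=occurs, Aft star tracker is down=occurs, B thruster offline=occurs → all inputs occur → occurs.
Sensor suite unavailable [AND]: Propellant valve is down=occurs, A reaction wheel fails=occurs, Left IMU 2 failed=not, C sun sensor 2 is out=occurs → not all inputs occur → does not occur.
Reaction-wheel cluster unavailable [AND]: Standby gyro offline=not, Sensor suite unavailable=not, #3 wheel driver 2 faulted=occurs → not all inputs occur → does not occur.
Spacecraft attitude control lost [OR]: Momentum path fails=occurs, Reaction-wheel cluster unavailable=not → at least one input occurs → occurs.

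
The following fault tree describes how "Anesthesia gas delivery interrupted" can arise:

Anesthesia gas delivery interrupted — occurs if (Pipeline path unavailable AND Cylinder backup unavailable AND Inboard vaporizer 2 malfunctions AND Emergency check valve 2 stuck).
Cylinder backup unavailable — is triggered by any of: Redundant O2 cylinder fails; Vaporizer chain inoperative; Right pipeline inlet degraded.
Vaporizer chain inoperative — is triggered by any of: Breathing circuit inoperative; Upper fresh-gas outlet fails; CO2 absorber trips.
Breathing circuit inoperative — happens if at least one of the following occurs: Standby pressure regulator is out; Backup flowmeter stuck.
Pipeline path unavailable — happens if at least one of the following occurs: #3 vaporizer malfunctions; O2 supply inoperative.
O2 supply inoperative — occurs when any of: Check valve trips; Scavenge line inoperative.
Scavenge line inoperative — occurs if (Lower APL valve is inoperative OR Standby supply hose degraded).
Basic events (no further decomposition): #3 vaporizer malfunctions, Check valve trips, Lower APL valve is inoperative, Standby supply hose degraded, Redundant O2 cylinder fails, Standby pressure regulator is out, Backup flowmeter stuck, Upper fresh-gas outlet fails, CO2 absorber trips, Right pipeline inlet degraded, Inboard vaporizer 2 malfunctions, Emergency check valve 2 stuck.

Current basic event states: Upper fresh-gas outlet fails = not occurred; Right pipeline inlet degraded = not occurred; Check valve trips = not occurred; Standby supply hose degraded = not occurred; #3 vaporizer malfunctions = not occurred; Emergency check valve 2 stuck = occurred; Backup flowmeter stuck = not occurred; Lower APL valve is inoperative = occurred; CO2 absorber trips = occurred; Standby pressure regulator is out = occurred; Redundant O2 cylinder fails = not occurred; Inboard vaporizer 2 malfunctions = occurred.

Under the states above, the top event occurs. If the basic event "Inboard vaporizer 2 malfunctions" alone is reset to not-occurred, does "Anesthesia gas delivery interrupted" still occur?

No

Counterfactual: set "Inboard vaporizer 2 malfunctions" to not occurred.
Scavenge line inoperative [OR]: Lower APL valve is inoperative=occurs, Standby supply hose degraded=not → at least one input occurs → occurs.
O2 supply inoperative [OR]: Check valve trips=not, Scavenge line inoperative=occurs → at least one input occurs → occurs.
Pipeline path unavailable [OR]: #3 vaporizer malfunctions=not, O2 supply inoperative=occurs → at least one input occurs → occurs.
Breathing circuit inoperative [OR]: Standby pressure regulator is out=occurs, Backup flowmeter stuck=not → at least one input occurs → occurs.
Vaporizer chain inoperative [OR]: Breathing circuit inoperative=occurs, Upper fresh-gas outlet fails=not, CO2 absorber trips=occurs → at least one input occurs → occurs.
Cylinder backup unavailable [OR]: Redundant O2 cylinder fails=not, Vaporizer chain inoperative=occurs, Right pipeline inlet degraded=not → at least one input occurs → occurs.
Anesthesia gas delivery interrupted [AND]: Pipeline path unavailable=occurs, Cylinder backup unavailable=occurs, Inboard vaporizer 2 malfunctions=not, Emergency check valve 2 stuck=occurs → not all inputs occur → does not occur.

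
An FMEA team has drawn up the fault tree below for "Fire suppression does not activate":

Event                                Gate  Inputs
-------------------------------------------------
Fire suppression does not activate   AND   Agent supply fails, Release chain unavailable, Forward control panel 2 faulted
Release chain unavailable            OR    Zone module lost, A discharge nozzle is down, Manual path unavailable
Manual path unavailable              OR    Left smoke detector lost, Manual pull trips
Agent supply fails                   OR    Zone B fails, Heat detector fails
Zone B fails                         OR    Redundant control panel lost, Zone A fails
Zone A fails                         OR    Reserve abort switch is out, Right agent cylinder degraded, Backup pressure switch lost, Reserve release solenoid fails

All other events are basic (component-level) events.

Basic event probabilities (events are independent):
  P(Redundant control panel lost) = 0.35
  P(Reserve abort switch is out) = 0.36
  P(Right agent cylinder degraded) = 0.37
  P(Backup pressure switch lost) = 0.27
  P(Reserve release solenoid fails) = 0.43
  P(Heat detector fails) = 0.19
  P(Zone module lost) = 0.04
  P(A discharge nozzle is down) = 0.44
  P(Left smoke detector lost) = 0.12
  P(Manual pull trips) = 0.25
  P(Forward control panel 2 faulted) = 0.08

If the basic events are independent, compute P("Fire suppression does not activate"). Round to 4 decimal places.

P(Zone A fails) [OR] = 1 − (1−0.36) × (1−0.37) × (1−0.27) × (1−0.43) = 0.832228
P(Zone B fails) [OR] = 1 − (1−0.35) × (1−0.832228) = 0.890948
P(Agent supply fails) [OR] = 1 − (1−0.890948) × (1−0.19) = 0.911668
P(Manual path unavailable) [OR] = 1 − (1−0.12) × (1−0.25) = 0.340000
P(Release chain unavailable) [OR] = 1 − (1−0.04) × (1−0.44) × (1−0.340000) = 0.645184
P(Fire suppression does not activate) [AND] = 0.911668 × 0.645184 × 0.08 = 0.047055
Rounded to 4 decimal places: P(Fire suppression does not activate) ≈ 0.0471.

0.0471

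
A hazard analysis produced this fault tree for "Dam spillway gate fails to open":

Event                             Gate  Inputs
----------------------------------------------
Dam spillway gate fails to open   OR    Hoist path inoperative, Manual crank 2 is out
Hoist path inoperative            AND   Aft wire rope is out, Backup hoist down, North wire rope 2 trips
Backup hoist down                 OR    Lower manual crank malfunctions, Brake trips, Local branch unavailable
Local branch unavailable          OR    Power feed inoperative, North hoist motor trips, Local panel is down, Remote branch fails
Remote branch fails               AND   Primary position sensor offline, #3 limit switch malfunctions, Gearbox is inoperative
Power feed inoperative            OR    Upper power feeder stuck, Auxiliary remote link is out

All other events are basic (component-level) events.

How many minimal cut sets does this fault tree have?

Power feed inoperative [OR]: union of children's cut sets → 2 cut set(s).
Remote branch fails [AND]: one cut set from each child combined → 1 × 1 × 1 = 1 cut set(s).
Local branch unavailable [OR]: union of children's cut sets → 5 cut set(s).
Backup hoist down [OR]: union of children's cut sets → 7 cut set(s).
Hoist path inoperative [AND]: one cut set from each child combined → 1 × 7 × 1 = 7 cut set(s).
Dam spillway gate fails to open [OR]: union of children's cut sets → 8 cut set(s).
Minimal cut sets: {Aft wire rope is out, Lower manual crank malfunctions, North wire rope 2 trips}; {Aft wire rope is out, Brake trips, North wire rope 2 trips}; {Aft wire rope is out, North wire rope 2 trips, Upper power feeder stuck}; {Aft wire rope is out, Auxiliary remote link is out, North wire rope 2 trips}; {Aft wire rope is out, North hoist motor trips, North wire rope 2 trips}; {Aft wire rope is out, Local panel is down, North wire rope 2 trips}; {#3 limit switch malfunctions, Aft wire rope is out, Gearbox is inoperative, North wire rope 2 trips, Primary position sensor offline}; {Manual crank 2 is out}.

8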